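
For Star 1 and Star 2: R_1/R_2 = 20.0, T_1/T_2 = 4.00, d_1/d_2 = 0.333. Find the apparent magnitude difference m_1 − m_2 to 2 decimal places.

L_1/L_2 = (20.0)²(4.00)⁴ = 1.024×10^5.
F_1/F_2 = (L_1/L_2)/(d_1/d_2)² = 1.024×10^5/0.1109 = 9.234×10^5.
m_1 − m_2 = −2.5 log₁₀(9.234×10^5) = -14.91.

-14.91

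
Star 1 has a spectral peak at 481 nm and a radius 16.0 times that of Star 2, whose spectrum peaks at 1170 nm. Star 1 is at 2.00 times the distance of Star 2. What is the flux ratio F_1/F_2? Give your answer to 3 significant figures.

Wien's law: T_1/T_2 = λ_2/λ_1 = 1170/481 = 2.432.
L_1/L_2 = (R_1/R_2)²(T_1/T_2)⁴ = (16.0)²(2.432)⁴ = 8962.
F_1/F_2 = (L_1/L_2)/(d_1/d_2)² = 8962/(2.00)² = 2240.

2.24×10^3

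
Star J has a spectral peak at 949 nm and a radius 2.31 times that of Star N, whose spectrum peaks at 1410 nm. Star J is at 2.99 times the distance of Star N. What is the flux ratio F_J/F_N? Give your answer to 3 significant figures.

Wien's law: T_J/T_N = λ_N/λ_J = 1410/949 = 1.486.
L_J/L_N = (R_J/R_N)²(T_J/T_N)⁴ = (2.31)²(1.486)⁴ = 26.00.
F_J/F_N = (L_J/L_N)/(d_J/d_N)² = 26.00/(2.99)² = 2.909.

2.91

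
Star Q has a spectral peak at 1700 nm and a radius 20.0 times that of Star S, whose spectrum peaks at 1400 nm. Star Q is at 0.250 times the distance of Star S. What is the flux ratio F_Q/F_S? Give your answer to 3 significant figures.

2.94×10^3

Wien's law: T_Q/T_S = λ_S/λ_Q = 1400/1700 = 0.8235.
L_Q/L_S = (R_Q/R_S)²(T_Q/T_S)⁴ = (20.0)²(0.8235)⁴ = 184.0.
F_Q/F_S = (L_Q/L_S)/(d_Q/d_S)² = 184.0/(0.250)² = 2944.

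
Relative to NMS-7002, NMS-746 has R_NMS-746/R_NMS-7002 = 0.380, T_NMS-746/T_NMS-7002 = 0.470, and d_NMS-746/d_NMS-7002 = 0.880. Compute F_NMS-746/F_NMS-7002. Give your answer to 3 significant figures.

L_NMS-746/L_NMS-7002 = (R_NMS-746/R_NMS-7002)²(T_NMS-746/T_NMS-7002)⁴ = (0.380)² × (0.470)⁴ = 0.007046.
F_NMS-746/F_NMS-7002 = (L_NMS-746/L_NMS-7002)/(d_NMS-746/d_NMS-7002)² = 0.007046 / (0.880)² = 0.009099.

0.00910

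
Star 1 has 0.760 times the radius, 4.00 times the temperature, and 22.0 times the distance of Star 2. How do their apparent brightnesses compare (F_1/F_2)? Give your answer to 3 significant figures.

L_1/L_2 = (R_1/R_2)²(T_1/T_2)⁴ = (0.760)² × (4.00)⁴ = 147.9.
F_1/F_2 = (L_1/L_2)/(d_1/d_2)² = 147.9 / (22.0)² = 0.3055.

0.306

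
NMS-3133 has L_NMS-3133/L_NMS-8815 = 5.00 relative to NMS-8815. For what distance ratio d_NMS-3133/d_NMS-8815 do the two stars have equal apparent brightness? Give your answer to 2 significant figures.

Equal flux requires L_NMS-3133/d_NMS-3133² = L_NMS-8815/d_NMS-8815², so d_NMS-3133/d_NMS-8815 = √(L_NMS-3133/L_NMS-8815)
= √(5.00) = 2.236.

2.2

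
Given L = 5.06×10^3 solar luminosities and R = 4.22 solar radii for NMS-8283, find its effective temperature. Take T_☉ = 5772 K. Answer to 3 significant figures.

T/T_☉ = (L/L_☉)^(1/4) / (R/R_☉)^(1/2)
T = 5772 × (5.06×10^3)^(1/4) / √(4.22) = 5772 × 8.434 / 2.054 = 2.370×10^4 K.

2.37×10^4 K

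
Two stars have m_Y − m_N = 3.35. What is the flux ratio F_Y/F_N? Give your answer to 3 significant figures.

F_Y/F_N = 10^(−(m_Y − m_N)/2.5) = 10^(-3.35/2.5) = 10^-1.340 = 0.04571.

0.0457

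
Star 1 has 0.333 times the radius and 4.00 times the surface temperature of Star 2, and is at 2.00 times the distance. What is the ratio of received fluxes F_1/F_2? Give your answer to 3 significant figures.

7.10

L_1/L_2 = (R_1/R_2)²(T_1/T_2)⁴ = (0.333)² × (4.00)⁴ = 28.39.
F_1/F_2 = (L_1/L_2)/(d_1/d_2)² = 28.39 / (2.00)² = 7.097.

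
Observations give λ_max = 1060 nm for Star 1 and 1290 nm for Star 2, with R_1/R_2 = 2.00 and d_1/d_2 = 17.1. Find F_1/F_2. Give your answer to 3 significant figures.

0.0300

Wien's law: T_1/T_2 = λ_2/λ_1 = 1290/1060 = 1.217.
L_1/L_2 = (R_1/R_2)²(T_1/T_2)⁴ = (2.00)²(1.217)⁴ = 8.774.
F_1/F_2 = (L_1/L_2)/(d_1/d_2)² = 8.774/(17.1)² = 0.03001.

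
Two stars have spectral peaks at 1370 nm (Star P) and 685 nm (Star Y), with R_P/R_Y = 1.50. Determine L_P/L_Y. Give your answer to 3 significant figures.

0.141

Wien's law gives T ∝ 1/λ_max, so T_P/T_Y = λ_Y/λ_P = 685/1370 = 0.5000.
Then L ∝ R²T⁴ gives L_P/L_Y = (1.50)² × (0.5000)⁴ = 2.250 × 0.06250 = 0.1406.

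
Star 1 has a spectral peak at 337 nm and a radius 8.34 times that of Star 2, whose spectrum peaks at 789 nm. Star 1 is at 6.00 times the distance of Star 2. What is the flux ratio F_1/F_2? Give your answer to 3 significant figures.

58.1

Wien's law: T_1/T_2 = λ_2/λ_1 = 789/337 = 2.341.
L_1/L_2 = (R_1/R_2)²(T_1/T_2)⁴ = (8.34)²(2.341)⁴ = 2090.
F_1/F_2 = (L_1/L_2)/(d_1/d_2)² = 2090/(6.00)² = 58.05.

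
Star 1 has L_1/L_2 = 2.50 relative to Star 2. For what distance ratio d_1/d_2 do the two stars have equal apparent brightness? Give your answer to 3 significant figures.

1.58

Equal flux requires L_1/d_1² = L_2/d_2², so d_1/d_2 = √(L_1/L_2)
= √(2.50) = 1.581.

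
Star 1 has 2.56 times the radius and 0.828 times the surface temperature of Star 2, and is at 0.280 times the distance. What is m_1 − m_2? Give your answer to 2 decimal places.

-3.99

L_1/L_2 = (2.56)²(0.828)⁴ = 3.080.
F_1/F_2 = (L_1/L_2)/(d_1/d_2)² = 3.080/0.07840 = 39.29.
m_1 − m_2 = −2.5 log₁₀(39.29) = -3.99.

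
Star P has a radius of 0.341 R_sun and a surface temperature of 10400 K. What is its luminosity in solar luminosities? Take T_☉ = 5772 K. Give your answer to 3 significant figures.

1.23 solar luminosities

L/L_☉ = (R/R_☉)² (T/T_☉)⁴ = (0.341)² × (10400/5772)⁴
       = 0.1163 × (1.802)⁴ = 0.1163 × 10.54 = 1.226.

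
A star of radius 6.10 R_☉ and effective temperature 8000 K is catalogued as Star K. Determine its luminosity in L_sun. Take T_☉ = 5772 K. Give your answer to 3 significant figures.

137 L_sun

L/L_☉ = (R/R_☉)² (T/T_☉)⁴ = (6.10)² × (8000/5772)⁴
       = 37.21 × (1.386)⁴ = 37.21 × 3.690 = 137.3.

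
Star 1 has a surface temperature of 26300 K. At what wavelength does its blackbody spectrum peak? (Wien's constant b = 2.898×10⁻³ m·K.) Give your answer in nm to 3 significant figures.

λ_max = b/T = 2.898×10⁻³ / 26300 = 1.10×10^-7 m = 110.2 nm.

110 nm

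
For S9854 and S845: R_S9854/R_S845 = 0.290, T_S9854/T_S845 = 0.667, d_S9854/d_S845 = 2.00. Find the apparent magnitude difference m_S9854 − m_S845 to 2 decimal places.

5.95

L_S9854/L_S845 = (0.290)²(0.667)⁴ = 0.01665.
F_S9854/F_S845 = (L_S9854/L_S845)/(d_S9854/d_S845)² = 0.01665/4.000 = 0.004161.
m_S9854 − m_S845 = −2.5 log₁₀(0.004161) = 5.95.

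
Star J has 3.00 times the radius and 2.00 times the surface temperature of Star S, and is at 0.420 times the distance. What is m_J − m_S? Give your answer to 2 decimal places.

-7.28

L_J/L_S = (3.00)²(2.00)⁴ = 144.0.
F_J/F_S = (L_J/L_S)/(d_J/d_S)² = 144.0/0.1764 = 816.3.
m_J − m_S = −2.5 log₁₀(816.3) = -7.28.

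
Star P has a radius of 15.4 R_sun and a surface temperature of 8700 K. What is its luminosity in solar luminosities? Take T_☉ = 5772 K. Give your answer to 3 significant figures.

L/L_☉ = (R/R_☉)² (T/T_☉)⁴ = (15.4)² × (8700/5772)⁴
       = 237.2 × (1.507)⁴ = 237.2 × 5.161 = 1224.

1.22×10^3 solar luminosities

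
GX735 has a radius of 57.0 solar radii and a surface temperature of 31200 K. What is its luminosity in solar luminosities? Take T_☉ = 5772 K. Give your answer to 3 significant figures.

L/L_☉ = (R/R_☉)² (T/T_☉)⁴ = (57.0)² × (31200/5772)⁴
       = 3249 × (5.405)⁴ = 3249 × 853.7 = 2.774×10^6.

2.77×10^6 solar luminosities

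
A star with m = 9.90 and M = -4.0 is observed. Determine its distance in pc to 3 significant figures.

6.03×10^3 pc

m − M = 5 log₁₀(d/10 pc)
9.90 − (-4.0) = 13.90 = 5 log₁₀(d/10)
d = 10 × 10^(13.90/5) = 10 × 10^2.780 = 6026 pc.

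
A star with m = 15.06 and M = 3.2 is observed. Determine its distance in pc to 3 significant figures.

m − M = 5 log₁₀(d/10 pc)
15.06 − (3.2) = 11.86 = 5 log₁₀(d/10)
d = 10 × 10^(11.86/5) = 10 × 10^2.372 = 2355 pc.

2.36×10^3 pc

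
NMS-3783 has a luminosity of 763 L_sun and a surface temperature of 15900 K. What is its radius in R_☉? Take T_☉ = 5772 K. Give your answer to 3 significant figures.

R/R_☉ = √(L/L_☉) / (T/T_☉)² = √(763) / (2.755)²
       = 27.62 / 7.588 = 3.640.

3.64 R_☉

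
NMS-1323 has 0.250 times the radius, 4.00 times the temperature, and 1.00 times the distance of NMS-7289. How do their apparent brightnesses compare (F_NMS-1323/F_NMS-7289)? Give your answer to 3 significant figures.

16.0

L_NMS-1323/L_NMS-7289 = (R_NMS-1323/R_NMS-7289)²(T_NMS-1323/T_NMS-7289)⁴ = (0.250)² × (4.00)⁴ = 16.00.
F_NMS-1323/F_NMS-7289 = (L_NMS-1323/L_NMS-7289)/(d_NMS-1323/d_NMS-7289)² = 16.00 / (1.00)² = 16.00.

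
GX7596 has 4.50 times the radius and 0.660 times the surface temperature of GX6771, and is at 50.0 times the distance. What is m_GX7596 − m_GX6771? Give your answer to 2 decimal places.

L_GX7596/L_GX6771 = (4.50)²(0.660)⁴ = 3.842.
F_GX7596/F_GX6771 = (L_GX7596/L_GX6771)/(d_GX7596/d_GX6771)² = 3.842/2500 = 0.001537.
m_GX7596 − m_GX6771 = −2.5 log₁₀(0.001537) = 7.03.

7.03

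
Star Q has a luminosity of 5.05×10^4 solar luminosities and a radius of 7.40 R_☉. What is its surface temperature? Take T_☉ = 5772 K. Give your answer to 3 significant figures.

T/T_☉ = (L/L_☉)^(1/4) / (R/R_☉)^(1/2)
T = 5772 × (5.05×10^4)^(1/4) / √(7.40) = 5772 × 14.99 / 2.720 = 3.181×10^4 K.

3.18×10^4 K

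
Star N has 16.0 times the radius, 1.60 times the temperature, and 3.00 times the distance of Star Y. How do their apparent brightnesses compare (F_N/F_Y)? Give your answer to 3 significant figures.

186

L_N/L_Y = (R_N/R_Y)²(T_N/T_Y)⁴ = (16.0)² × (1.60)⁴ = 1678.
F_N/F_Y = (L_N/L_Y)/(d_N/d_Y)² = 1678 / (3.00)² = 186.4.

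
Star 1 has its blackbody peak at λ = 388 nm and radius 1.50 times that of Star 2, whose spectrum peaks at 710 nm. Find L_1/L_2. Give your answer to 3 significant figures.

Wien's law gives T ∝ 1/λ_max, so T_1/T_2 = λ_2/λ_1 = 710/388 = 1.830.
Then L ∝ R²T⁴ gives L_1/L_2 = (1.50)² × (1.830)⁴ = 2.250 × 11.21 = 25.23.

25.2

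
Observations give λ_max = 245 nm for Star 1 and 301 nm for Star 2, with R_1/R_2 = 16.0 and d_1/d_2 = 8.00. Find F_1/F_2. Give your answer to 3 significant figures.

9.11

Wien's law: T_1/T_2 = λ_2/λ_1 = 301/245 = 1.229.
L_1/L_2 = (R_1/R_2)²(T_1/T_2)⁴ = (16.0)²(1.229)⁴ = 583.2.
F_1/F_2 = (L_1/L_2)/(d_1/d_2)² = 583.2/(8.00)² = 9.113.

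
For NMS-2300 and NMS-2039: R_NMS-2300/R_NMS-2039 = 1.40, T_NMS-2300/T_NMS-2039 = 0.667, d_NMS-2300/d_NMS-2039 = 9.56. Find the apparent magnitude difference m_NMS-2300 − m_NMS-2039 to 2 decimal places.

5.93

L_NMS-2300/L_NMS-2039 = (1.40)²(0.667)⁴ = 0.3879.
F_NMS-2300/F_NMS-2039 = (L_NMS-2300/L_NMS-2039)/(d_NMS-2300/d_NMS-2039)² = 0.3879/91.39 = 0.004245.
m_NMS-2300 − m_NMS-2039 = −2.5 log₁₀(0.004245) = 5.93.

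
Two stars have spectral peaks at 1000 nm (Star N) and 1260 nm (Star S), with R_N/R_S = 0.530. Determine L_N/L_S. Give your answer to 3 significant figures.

Wien's law gives T ∝ 1/λ_max, so T_N/T_S = λ_S/λ_N = 1260/1000 = 1.260.
Then L ∝ R²T⁴ gives L_N/L_S = (0.530)² × (1.260)⁴ = 0.2809 × 2.520 = 0.7080.

0.708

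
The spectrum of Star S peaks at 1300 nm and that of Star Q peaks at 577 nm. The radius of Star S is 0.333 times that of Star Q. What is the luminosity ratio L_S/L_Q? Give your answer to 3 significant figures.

0.00430

Wien's law gives T ∝ 1/λ_max, so T_S/T_Q = λ_Q/λ_S = 577/1300 = 0.4438.
Then L ∝ R²T⁴ gives L_S/L_Q = (0.333)² × (0.4438)⁴ = 0.1109 × 0.03881 = 0.004303.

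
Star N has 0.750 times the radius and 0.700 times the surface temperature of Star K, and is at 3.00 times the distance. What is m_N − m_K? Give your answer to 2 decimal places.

L_N/L_K = (0.750)²(0.700)⁴ = 0.1351.
F_N/F_K = (L_N/L_K)/(d_N/d_K)² = 0.1351/9.000 = 0.01501.
m_N − m_K = −2.5 log₁₀(0.01501) = 4.56.

4.56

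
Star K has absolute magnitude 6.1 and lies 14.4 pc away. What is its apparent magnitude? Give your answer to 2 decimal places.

m = M + 5 log₁₀(d/10 pc) = 6.1 + 5 log₁₀(14.4/10)
  = 6.1 + 5 × 0.158 = 6.1 + 0.79 = 6.89.

6.89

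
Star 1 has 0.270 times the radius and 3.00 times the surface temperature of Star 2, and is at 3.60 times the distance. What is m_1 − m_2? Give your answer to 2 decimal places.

L_1/L_2 = (0.270)²(3.00)⁴ = 5.905.
F_1/F_2 = (L_1/L_2)/(d_1/d_2)² = 5.905/12.96 = 0.4556.
m_1 − m_2 = −2.5 log₁₀(0.4556) = 0.85.

0.85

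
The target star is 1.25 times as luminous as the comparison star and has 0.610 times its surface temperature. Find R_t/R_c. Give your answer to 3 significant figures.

3.00

L ∝ R²T⁴ gives R ∝ √L / T², so
R_t/R_c = √(1.25) / (0.610)² = 1.118 / 0.3721 = 3.005.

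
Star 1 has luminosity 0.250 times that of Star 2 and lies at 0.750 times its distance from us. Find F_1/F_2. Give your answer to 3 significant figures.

0.444

F = L/(4πd²), so F_1/F_2 = (L_1/L_2) / (d_1/d_2)²
= 0.250 / (0.750)² = 0.250 / 0.5625 = 0.4444.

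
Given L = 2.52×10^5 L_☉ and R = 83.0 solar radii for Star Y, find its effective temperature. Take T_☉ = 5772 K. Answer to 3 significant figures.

T/T_☉ = (L/L_☉)^(1/4) / (R/R_☉)^(1/2)
T = 5772 × (2.52×10^5)^(1/4) / √(83.0) = 5772 × 22.41 / 9.110 = 1.420×10^4 K.

1.42×10^4 K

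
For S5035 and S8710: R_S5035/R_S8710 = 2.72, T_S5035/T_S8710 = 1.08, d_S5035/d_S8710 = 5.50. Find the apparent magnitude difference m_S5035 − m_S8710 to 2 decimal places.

L_S5035/L_S8710 = (2.72)²(1.08)⁴ = 10.07.
F_S5035/F_S8710 = (L_S5035/L_S8710)/(d_S5035/d_S8710)² = 10.07/30.25 = 0.3327.
m_S5035 − m_S8710 = −2.5 log₁₀(0.3327) = 1.19.

1.19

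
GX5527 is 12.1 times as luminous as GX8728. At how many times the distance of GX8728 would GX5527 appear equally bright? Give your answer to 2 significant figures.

Equal flux requires L_GX5527/d_GX5527² = L_GX8728/d_GX8728², so d_GX5527/d_GX8728 = √(L_GX5527/L_GX8728)
= √(12.1) = 3.479.

3.5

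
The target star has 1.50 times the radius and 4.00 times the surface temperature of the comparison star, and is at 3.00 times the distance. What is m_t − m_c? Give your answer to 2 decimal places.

L_t/L_c = (1.50)²(4.00)⁴ = 576.0.
F_t/F_c = (L_t/L_c)/(d_t/d_c)² = 576.0/9.000 = 64.00.
m_t − m_c = −2.5 log₁₀(64.00) = -4.52.

-4.52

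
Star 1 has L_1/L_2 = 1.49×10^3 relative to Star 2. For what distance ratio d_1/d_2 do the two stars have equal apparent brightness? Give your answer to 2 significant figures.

39

Equal flux requires L_1/d_1² = L_2/d_2², so d_1/d_2 = √(L_1/L_2)
= √(1.49×10^3) = 38.60.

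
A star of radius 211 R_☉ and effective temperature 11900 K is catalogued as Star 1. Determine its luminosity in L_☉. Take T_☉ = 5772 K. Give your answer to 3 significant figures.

L/L_☉ = (R/R_☉)² (T/T_☉)⁴ = (211)² × (11900/5772)⁴
       = 4.452×10^4 × (2.062)⁴ = 4.452×10^4 × 18.07 = 8.044×10^5.

8.04×10^5 L_☉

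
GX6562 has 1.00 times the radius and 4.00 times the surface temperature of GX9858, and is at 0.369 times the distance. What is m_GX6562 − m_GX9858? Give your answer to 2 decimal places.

-8.19

L_GX6562/L_GX9858 = (1.00)²(4.00)⁴ = 256.0.
F_GX6562/F_GX9858 = (L_GX6562/L_GX9858)/(d_GX6562/d_GX9858)² = 256.0/0.1362 = 1880.
m_GX6562 − m_GX9858 = −2.5 log₁₀(1880) = -8.19.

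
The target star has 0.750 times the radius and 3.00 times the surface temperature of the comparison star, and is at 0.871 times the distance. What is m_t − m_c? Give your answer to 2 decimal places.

-4.45

L_t/L_c = (0.750)²(3.00)⁴ = 45.56.
F_t/F_c = (L_t/L_c)/(d_t/d_c)² = 45.56/0.7586 = 60.06.
m_t − m_c = −2.5 log₁₀(60.06) = -4.45.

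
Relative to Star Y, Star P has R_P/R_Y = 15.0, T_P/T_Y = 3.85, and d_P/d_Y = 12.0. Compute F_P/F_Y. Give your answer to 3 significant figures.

343

L_P/L_Y = (R_P/R_Y)²(T_P/T_Y)⁴ = (15.0)² × (3.85)⁴ = 4.943×10^4.
F_P/F_Y = (L_P/L_Y)/(d_P/d_Y)² = 4.943×10^4 / (12.0)² = 343.3.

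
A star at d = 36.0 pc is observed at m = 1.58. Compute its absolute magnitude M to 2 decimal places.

-1.20

M = m − 5 log₁₀(d/10 pc) = 1.58 − 5 log₁₀(36.0/10)
  = 1.58 − 5 × 0.556 = 1.58 − 2.78 = -1.20.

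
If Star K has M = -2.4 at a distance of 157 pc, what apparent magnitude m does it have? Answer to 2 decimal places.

3.58

m = M + 5 log₁₀(d/10 pc) = -2.4 + 5 log₁₀(157/10)
  = -2.4 + 5 × 1.196 = -2.4 + 5.98 = 3.58.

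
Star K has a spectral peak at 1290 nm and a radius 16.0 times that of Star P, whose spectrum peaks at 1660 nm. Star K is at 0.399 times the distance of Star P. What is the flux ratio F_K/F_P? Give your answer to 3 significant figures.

4.41×10^3

Wien's law: T_K/T_P = λ_P/λ_K = 1660/1290 = 1.287.
L_K/L_P = (R_K/R_P)²(T_K/T_P)⁴ = (16.0)²(1.287)⁴ = 702.0.
F_K/F_P = (L_K/L_P)/(d_K/d_P)² = 702.0/(0.399)² = 4409.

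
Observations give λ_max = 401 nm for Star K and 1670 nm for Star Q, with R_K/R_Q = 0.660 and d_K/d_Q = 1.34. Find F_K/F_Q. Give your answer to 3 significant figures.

73.0

Wien's law: T_K/T_Q = λ_Q/λ_K = 1670/401 = 4.165.
L_K/L_Q = (R_K/R_Q)²(T_K/T_Q)⁴ = (0.660)²(4.165)⁴ = 131.0.
F_K/F_Q = (L_K/L_Q)/(d_K/d_Q)² = 131.0/(1.34)² = 72.97.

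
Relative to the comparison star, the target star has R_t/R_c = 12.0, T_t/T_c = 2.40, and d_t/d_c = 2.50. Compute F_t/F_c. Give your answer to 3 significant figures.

764

L_t/L_c = (R_t/R_c)²(T_t/T_c)⁴ = (12.0)² × (2.40)⁴ = 4778.
F_t/F_c = (L_t/L_c)/(d_t/d_c)² = 4778 / (2.50)² = 764.4.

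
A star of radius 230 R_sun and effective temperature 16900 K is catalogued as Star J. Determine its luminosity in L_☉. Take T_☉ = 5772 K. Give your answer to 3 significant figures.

3.89×10^6 L_☉

L/L_☉ = (R/R_☉)² (T/T_☉)⁴ = (230)² × (16900/5772)⁴
       = 5.290×10^4 × (2.928)⁴ = 5.290×10^4 × 73.49 = 3.888×10^6.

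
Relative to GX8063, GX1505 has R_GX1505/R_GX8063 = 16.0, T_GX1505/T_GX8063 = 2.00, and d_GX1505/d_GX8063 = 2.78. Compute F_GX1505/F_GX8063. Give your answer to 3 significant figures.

L_GX1505/L_GX8063 = (R_GX1505/R_GX8063)²(T_GX1505/T_GX8063)⁴ = (16.0)² × (2.00)⁴ = 4096.
F_GX1505/F_GX8063 = (L_GX1505/L_GX8063)/(d_GX1505/d_GX8063)² = 4096 / (2.78)² = 530.0.

530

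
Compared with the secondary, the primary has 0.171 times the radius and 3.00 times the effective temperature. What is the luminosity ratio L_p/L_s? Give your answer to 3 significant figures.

From the Stefan–Boltzmann law, L ∝ R²T⁴, so
L_p/L_s = (R_p/R_s)² (T_p/T_s)⁴ = (0.171)² × (3.00)⁴ = 0.02924 × 81.00 = 2.369.

2.37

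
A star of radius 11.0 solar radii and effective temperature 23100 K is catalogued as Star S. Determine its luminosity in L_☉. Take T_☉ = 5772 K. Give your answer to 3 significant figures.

L/L_☉ = (R/R_☉)² (T/T_☉)⁴ = (11.0)² × (23100/5772)⁴
       = 121.0 × (4.002)⁴ = 121.0 × 256.5 = 3.104×10^4.

3.10×10^4 L_☉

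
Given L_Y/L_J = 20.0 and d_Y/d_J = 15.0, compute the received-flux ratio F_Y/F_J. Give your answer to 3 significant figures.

F = L/(4πd²), so F_Y/F_J = (L_Y/L_J) / (d_Y/d_J)²
= 20.0 / (15.0)² = 20.0 / 225.0 = 0.08889.

0.0889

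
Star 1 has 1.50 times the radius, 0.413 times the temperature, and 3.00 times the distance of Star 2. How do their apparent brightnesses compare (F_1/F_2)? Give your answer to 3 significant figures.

L_1/L_2 = (R_1/R_2)²(T_1/T_2)⁴ = (1.50)² × (0.413)⁴ = 0.06546.
F_1/F_2 = (L_1/L_2)/(d_1/d_2)² = 0.06546 / (3.00)² = 0.007273.

0.00727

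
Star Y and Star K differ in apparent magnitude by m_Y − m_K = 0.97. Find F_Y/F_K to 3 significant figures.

F_Y/F_K = 10^(−(m_Y − m_K)/2.5) = 10^(-0.97/2.5) = 10^-0.388 = 0.4093.

0.409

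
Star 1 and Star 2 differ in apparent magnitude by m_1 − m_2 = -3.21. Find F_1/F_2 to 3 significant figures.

19.2

F_1/F_2 = 10^(−(m_1 − m_2)/2.5) = 10^(3.21/2.5) = 10^1.284 = 19.23.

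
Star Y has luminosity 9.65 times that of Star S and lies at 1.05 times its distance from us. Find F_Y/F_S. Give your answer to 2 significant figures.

8.8

F = L/(4πd²), so F_Y/F_S = (L_Y/L_S) / (d_Y/d_S)²
= 9.65 / (1.05)² = 9.65 / 1.103 = 8.753.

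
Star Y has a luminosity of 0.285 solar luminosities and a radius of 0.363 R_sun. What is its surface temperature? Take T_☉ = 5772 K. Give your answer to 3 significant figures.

T/T_☉ = (L/L_☉)^(1/4) / (R/R_☉)^(1/2)
T = 5772 × (0.285)^(1/4) / √(0.363) = 5772 × 0.7307 / 0.6025 = 7000 K.

7.00×10^3 K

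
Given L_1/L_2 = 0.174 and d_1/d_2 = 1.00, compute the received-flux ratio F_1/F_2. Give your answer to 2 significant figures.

0.17

F = L/(4πd²), so F_1/F_2 = (L_1/L_2) / (d_1/d_2)²
= 0.174 / (1.00)² = 0.174 / 1.000 = 0.1740.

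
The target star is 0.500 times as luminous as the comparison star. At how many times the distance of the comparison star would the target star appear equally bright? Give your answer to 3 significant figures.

Equal flux requires L_t/d_t² = L_c/d_c², so d_t/d_c = √(L_t/L_c)
= √(0.500) = 0.7071.

0.707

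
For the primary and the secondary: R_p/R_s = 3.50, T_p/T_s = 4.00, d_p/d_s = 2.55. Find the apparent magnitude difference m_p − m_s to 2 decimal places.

-6.71

L_p/L_s = (3.50)²(4.00)⁴ = 3136.
F_p/F_s = (L_p/L_s)/(d_p/d_s)² = 3136/6.502 = 482.3.
m_p − m_s = −2.5 log₁₀(482.3) = -6.71.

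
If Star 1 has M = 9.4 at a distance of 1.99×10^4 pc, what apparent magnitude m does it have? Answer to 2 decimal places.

m = M + 5 log₁₀(d/10 pc) = 9.4 + 5 log₁₀(1.99×10^4/10)
  = 9.4 + 5 × 3.299 = 9.4 + 16.49 = 25.89.

25.89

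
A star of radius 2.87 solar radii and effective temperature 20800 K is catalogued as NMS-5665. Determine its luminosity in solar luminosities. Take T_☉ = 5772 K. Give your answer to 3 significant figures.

1.39×10^3 solar luminosities

L/L_☉ = (R/R_☉)² (T/T_☉)⁴ = (2.87)² × (20800/5772)⁴
       = 8.237 × (3.604)⁴ = 8.237 × 168.6 = 1389.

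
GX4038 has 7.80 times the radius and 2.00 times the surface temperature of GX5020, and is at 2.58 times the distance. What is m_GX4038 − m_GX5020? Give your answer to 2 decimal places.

-5.41

L_GX4038/L_GX5020 = (7.80)²(2.00)⁴ = 973.4.
F_GX4038/F_GX5020 = (L_GX4038/L_GX5020)/(d_GX4038/d_GX5020)² = 973.4/6.656 = 146.2.
m_GX4038 − m_GX5020 = −2.5 log₁₀(146.2) = -5.41.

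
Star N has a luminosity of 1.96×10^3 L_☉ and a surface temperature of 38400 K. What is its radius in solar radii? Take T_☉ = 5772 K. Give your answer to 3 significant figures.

1.00 solar radii

R/R_☉ = √(L/L_☉) / (T/T_☉)² = √(1.96×10^3) / (6.653)²
       = 44.27 / 44.26 = 1.000.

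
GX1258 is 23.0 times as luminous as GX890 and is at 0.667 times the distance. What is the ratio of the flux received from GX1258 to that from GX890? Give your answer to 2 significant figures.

52

F = L/(4πd²), so F_GX1258/F_GX890 = (L_GX1258/L_GX890) / (d_GX1258/d_GX890)²
= 23.0 / (0.667)² = 23.0 / 0.4449 = 51.70.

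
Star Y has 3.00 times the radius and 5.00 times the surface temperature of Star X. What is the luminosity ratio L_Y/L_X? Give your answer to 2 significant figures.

From the Stefan–Boltzmann law, L ∝ R²T⁴, so
L_Y/L_X = (R_Y/R_X)² (T_Y/T_X)⁴ = (3.00)² × (5.00)⁴ = 9.000 × 625.0 = 5625.

5.6×10^3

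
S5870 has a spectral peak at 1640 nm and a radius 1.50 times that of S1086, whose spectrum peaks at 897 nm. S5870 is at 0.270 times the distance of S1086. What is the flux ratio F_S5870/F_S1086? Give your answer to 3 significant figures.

2.76

Wien's law: T_S5870/T_S1086 = λ_S1086/λ_S5870 = 897/1640 = 0.5470.
L_S5870/L_S1086 = (R_S5870/R_S1086)²(T_S5870/T_S1086)⁴ = (1.50)²(0.5470)⁴ = 0.2014.
F_S5870/F_S1086 = (L_S5870/L_S1086)/(d_S5870/d_S1086)² = 0.2014/(0.270)² = 2.762.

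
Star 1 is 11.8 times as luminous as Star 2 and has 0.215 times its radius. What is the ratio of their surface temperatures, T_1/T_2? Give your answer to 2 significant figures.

4.0

L ∝ R²T⁴ gives T ∝ (L/R²)^(1/4), so
T_1/T_2 = (11.8 / 0.215²)^(1/4) = (255.3)^(1/4) = 3.997.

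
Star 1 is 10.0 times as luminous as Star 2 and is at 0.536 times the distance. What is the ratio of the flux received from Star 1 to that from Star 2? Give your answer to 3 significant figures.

F = L/(4πd²), so F_1/F_2 = (L_1/L_2) / (d_1/d_2)²
= 10.0 / (0.536)² = 10.0 / 0.2873 = 34.81.

34.8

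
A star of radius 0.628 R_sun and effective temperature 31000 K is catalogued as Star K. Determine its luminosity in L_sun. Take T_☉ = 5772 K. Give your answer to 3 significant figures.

328 L_sun

L/L_☉ = (R/R_☉)² (T/T_☉)⁴ = (0.628)² × (31000/5772)⁴
       = 0.3944 × (5.371)⁴ = 0.3944 × 832.0 = 328.1.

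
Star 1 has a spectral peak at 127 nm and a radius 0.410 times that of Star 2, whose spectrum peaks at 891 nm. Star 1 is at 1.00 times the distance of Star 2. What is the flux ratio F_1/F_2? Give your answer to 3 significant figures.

Wien's law: T_1/T_2 = λ_2/λ_1 = 891/127 = 7.016.
L_1/L_2 = (R_1/R_2)²(T_1/T_2)⁴ = (0.410)²(7.016)⁴ = 407.3.
F_1/F_2 = (L_1/L_2)/(d_1/d_2)² = 407.3/(1.00)² = 407.3.

407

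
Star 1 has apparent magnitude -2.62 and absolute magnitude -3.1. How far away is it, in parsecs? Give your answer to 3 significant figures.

m − M = 5 log₁₀(d/10 pc)
-2.62 − (-3.1) = 0.48 = 5 log₁₀(d/10)
d = 10 × 10^(0.48/5) = 10 × 10^0.096 = 12.47 pc.

12.5 pc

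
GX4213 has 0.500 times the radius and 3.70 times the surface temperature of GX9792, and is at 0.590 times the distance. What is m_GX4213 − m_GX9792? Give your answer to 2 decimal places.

-5.32

L_GX4213/L_GX9792 = (0.500)²(3.70)⁴ = 46.85.
F_GX4213/F_GX9792 = (L_GX4213/L_GX9792)/(d_GX4213/d_GX9792)² = 46.85/0.3481 = 134.6.
m_GX4213 − m_GX9792 = −2.5 log₁₀(134.6) = -5.32.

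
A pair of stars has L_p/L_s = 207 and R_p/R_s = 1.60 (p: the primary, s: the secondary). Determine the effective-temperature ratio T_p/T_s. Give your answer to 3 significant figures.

3.00

L ∝ R²T⁴ gives T ∝ (L/R²)^(1/4), so
T_p/T_s = (207 / 1.60²)^(1/4) = (80.86)^(1/4) = 2.999.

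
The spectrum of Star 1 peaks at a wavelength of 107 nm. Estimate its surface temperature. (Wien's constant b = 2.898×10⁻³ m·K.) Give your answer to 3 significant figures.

T = b/λ_max = 2.898×10⁻³ / (107×10⁻⁹) = 2.708×10^4 K.

2.71×10^4 K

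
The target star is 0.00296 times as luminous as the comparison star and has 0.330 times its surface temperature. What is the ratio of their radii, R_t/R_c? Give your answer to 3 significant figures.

0.500

L ∝ R²T⁴ gives R ∝ √L / T², so
R_t/R_c = √(0.00296) / (0.330)² = 0.05441 / 0.1089 = 0.4996.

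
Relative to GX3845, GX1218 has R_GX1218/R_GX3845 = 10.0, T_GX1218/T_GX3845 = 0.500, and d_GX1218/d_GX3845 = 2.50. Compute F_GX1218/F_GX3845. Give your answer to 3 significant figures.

L_GX1218/L_GX3845 = (R_GX1218/R_GX3845)²(T_GX1218/T_GX3845)⁴ = (10.0)² × (0.500)⁴ = 6.250.
F_GX1218/F_GX3845 = (L_GX1218/L_GX3845)/(d_GX1218/d_GX3845)² = 6.250 / (2.50)² = 1.000.

1.00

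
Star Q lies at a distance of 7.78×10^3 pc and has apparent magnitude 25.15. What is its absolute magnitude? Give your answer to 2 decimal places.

M = m − 5 log₁₀(d/10 pc) = 25.15 − 5 log₁₀(7.78×10^3/10)
  = 25.15 − 5 × 2.891 = 25.15 − 14.45 = 10.70.

10.70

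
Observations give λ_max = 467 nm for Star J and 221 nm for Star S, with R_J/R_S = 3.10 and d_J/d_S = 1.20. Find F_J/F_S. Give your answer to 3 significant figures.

Wien's law: T_J/T_S = λ_S/λ_J = 221/467 = 0.4732.
L_J/L_S = (R_J/R_S)²(T_J/T_S)⁴ = (3.10)²(0.4732)⁴ = 0.4820.
F_J/F_S = (L_J/L_S)/(d_J/d_S)² = 0.4820/(1.20)² = 0.3347.

0.335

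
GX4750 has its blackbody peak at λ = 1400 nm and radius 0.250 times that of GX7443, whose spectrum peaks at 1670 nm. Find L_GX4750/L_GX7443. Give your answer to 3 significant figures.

0.127

Wien's law gives T ∝ 1/λ_max, so T_GX4750/T_GX7443 = λ_GX7443/λ_GX4750 = 1670/1400 = 1.193.
Then L ∝ R²T⁴ gives L_GX4750/L_GX7443 = (0.250)² × (1.193)⁴ = 0.06250 × 2.025 = 0.1265.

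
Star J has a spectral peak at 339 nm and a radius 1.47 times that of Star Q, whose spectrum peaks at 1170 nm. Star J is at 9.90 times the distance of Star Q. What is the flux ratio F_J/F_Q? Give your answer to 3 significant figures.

Wien's law: T_J/T_Q = λ_Q/λ_J = 1170/339 = 3.451.
L_J/L_Q = (R_J/R_Q)²(T_J/T_Q)⁴ = (1.47)²(3.451)⁴ = 306.6.
F_J/F_Q = (L_J/L_Q)/(d_J/d_Q)² = 306.6/(9.90)² = 3.128.

3.13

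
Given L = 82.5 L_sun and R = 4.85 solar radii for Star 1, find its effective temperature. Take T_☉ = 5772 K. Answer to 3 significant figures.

T/T_☉ = (L/L_☉)^(1/4) / (R/R_☉)^(1/2)
T = 5772 × (82.5)^(1/4) / √(4.85) = 5772 × 3.014 / 2.202 = 7899 K.

7.90×10^3 K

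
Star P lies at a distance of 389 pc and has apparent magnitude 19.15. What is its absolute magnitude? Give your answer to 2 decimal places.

11.20

M = m − 5 log₁₀(d/10 pc) = 19.15 − 5 log₁₀(389/10)
  = 19.15 − 5 × 1.590 = 19.15 − 7.95 = 11.20.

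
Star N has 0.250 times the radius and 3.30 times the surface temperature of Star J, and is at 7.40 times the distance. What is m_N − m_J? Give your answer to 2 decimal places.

2.17

L_N/L_J = (0.250)²(3.30)⁴ = 7.412.
F_N/F_J = (L_N/L_J)/(d_N/d_J)² = 7.412/54.76 = 0.1354.
m_N − m_J = −2.5 log₁₀(0.1354) = 2.17.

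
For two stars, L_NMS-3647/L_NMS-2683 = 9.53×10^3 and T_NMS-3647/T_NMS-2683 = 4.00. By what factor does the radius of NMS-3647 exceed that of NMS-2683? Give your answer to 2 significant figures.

L ∝ R²T⁴ gives R ∝ √L / T², so
R_NMS-3647/R_NMS-2683 = √(9.53×10^3) / (4.00)² = 97.62 / 16.00 = 6.101.

6.1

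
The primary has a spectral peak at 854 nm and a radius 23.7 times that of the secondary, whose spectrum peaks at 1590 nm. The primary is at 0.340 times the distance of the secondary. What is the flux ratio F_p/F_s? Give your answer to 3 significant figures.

5.84×10^4

Wien's law: T_p/T_s = λ_s/λ_p = 1590/854 = 1.862.
L_p/L_s = (R_p/R_s)²(T_p/T_s)⁴ = (23.7)²(1.862)⁴ = 6749.
F_p/F_s = (L_p/L_s)/(d_p/d_s)² = 6749/(0.340)² = 5.838×10^4.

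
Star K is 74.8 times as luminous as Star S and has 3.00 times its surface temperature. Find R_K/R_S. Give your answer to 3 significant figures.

L ∝ R²T⁴ gives R ∝ √L / T², so
R_K/R_S = √(74.8) / (3.00)² = 8.649 / 9.000 = 0.9610.

0.961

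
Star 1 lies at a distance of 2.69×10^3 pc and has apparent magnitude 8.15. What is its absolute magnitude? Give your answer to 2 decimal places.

M = m − 5 log₁₀(d/10 pc) = 8.15 − 5 log₁₀(2.69×10^3/10)
  = 8.15 − 5 × 2.430 = 8.15 − 12.15 = -4.00.

-4.00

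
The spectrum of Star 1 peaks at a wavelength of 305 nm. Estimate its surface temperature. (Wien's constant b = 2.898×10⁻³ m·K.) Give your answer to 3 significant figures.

T = b/λ_max = 2.898×10⁻³ / (305×10⁻⁹) = 9502 K.

9.50×10^3 K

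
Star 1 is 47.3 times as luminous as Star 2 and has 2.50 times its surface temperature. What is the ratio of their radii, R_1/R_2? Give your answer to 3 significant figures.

L ∝ R²T⁴ gives R ∝ √L / T², so
R_1/R_2 = √(47.3) / (2.50)² = 6.877 / 6.250 = 1.100.

1.10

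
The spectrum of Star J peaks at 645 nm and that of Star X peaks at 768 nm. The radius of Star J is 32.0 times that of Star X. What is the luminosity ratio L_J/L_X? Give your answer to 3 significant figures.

Wien's law gives T ∝ 1/λ_max, so T_J/T_X = λ_X/λ_J = 768/645 = 1.191.
Then L ∝ R²T⁴ gives L_J/L_X = (32.0)² × (1.191)⁴ = 1024 × 2.010 = 2058.

2.06×10^3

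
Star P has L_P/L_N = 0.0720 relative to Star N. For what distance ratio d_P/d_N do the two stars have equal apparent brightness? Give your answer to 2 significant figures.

0.27

Equal flux requires L_P/d_P² = L_N/d_N², so d_P/d_N = √(L_P/L_N)
= √(0.0720) = 0.2683.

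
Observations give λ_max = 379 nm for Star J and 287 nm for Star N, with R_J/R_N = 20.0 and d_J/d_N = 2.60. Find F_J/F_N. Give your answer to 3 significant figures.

Wien's law: T_J/T_N = λ_N/λ_J = 287/379 = 0.7573.
L_J/L_N = (R_J/R_N)²(T_J/T_N)⁴ = (20.0)²(0.7573)⁴ = 131.5.
F_J/F_N = (L_J/L_N)/(d_J/d_N)² = 131.5/(2.60)² = 19.46.

19.5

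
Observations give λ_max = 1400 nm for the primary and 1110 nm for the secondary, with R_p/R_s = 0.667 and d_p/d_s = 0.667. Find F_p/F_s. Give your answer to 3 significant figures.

0.395

Wien's law: T_p/T_s = λ_s/λ_p = 1110/1400 = 0.7929.
L_p/L_s = (R_p/R_s)²(T_p/T_s)⁴ = (0.667)²(0.7929)⁴ = 0.1758.
F_p/F_s = (L_p/L_s)/(d_p/d_s)² = 0.1758/(0.667)² = 0.3952.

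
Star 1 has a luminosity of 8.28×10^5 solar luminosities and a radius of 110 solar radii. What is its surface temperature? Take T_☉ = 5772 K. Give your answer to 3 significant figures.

T/T_☉ = (L/L_☉)^(1/4) / (R/R_☉)^(1/2)
T = 5772 × (8.28×10^5)^(1/4) / √(110) = 5772 × 30.17 / 10.49 = 1.660×10^4 K.

1.66×10^4 K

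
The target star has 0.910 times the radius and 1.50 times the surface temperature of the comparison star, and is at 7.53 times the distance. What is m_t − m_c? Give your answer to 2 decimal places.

L_t/L_c = (0.910)²(1.50)⁴ = 4.192.
F_t/F_c = (L_t/L_c)/(d_t/d_c)² = 4.192/56.70 = 0.07394.
m_t − m_c = −2.5 log₁₀(0.07394) = 2.83.

2.83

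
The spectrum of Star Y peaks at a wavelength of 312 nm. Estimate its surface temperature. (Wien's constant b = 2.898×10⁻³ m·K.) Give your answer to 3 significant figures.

T = b/λ_max = 2.898×10⁻³ / (312×10⁻⁹) = 9288 K.

9.29×10^3 K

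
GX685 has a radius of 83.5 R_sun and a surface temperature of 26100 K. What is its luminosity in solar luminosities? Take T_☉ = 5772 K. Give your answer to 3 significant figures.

2.91×10^6 solar luminosities

L/L_☉ = (R/R_☉)² (T/T_☉)⁴ = (83.5)² × (26100/5772)⁴
       = 6972 × (4.522)⁴ = 6972 × 418.1 = 2.915×10^6.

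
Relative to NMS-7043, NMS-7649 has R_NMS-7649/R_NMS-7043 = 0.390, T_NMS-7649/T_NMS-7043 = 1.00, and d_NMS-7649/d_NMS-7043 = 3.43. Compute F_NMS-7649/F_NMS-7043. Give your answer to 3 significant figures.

0.0129

L_NMS-7649/L_NMS-7043 = (R_NMS-7649/R_NMS-7043)²(T_NMS-7649/T_NMS-7043)⁴ = (0.390)² × (1.00)⁴ = 0.1521.
F_NMS-7649/F_NMS-7043 = (L_NMS-7649/L_NMS-7043)/(d_NMS-7649/d_NMS-7043)² = 0.1521 / (3.43)² = 0.01293.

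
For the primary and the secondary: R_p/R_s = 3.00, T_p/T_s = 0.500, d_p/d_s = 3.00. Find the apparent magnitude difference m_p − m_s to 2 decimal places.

3.01

L_p/L_s = (3.00)²(0.500)⁴ = 0.5625.
F_p/F_s = (L_p/L_s)/(d_p/d_s)² = 0.5625/9.000 = 0.06250.
m_p − m_s = −2.5 log₁₀(0.06250) = 3.01.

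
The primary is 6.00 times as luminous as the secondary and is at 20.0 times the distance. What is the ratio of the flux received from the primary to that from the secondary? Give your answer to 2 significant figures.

F = L/(4πd²), so F_p/F_s = (L_p/L_s) / (d_p/d_s)²
= 6.00 / (20.0)² = 6.00 / 400.0 = 0.01500.

0.015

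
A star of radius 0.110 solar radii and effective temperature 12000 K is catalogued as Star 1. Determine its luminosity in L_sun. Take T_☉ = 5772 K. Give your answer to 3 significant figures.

0.226 L_sun

L/L_☉ = (R/R_☉)² (T/T_☉)⁴ = (0.110)² × (12000/5772)⁴
       = 0.01210 × (2.079)⁴ = 0.01210 × 18.68 = 0.2261.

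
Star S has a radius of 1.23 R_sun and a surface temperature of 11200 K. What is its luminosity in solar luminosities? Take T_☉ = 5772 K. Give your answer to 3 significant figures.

L/L_☉ = (R/R_☉)² (T/T_☉)⁴ = (1.23)² × (11200/5772)⁴
       = 1.513 × (1.940)⁴ = 1.513 × 14.18 = 21.45.

21.4 solar luminosities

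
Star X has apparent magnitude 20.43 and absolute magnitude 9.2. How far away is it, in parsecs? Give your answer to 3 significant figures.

m − M = 5 log₁₀(d/10 pc)
20.43 − (9.2) = 11.23 = 5 log₁₀(d/10)
d = 10 × 10^(11.23/5) = 10 × 10^2.246 = 1762 pc.

1.76×10^3 pc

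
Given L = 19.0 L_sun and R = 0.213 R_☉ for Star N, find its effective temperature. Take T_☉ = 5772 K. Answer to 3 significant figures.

T/T_☉ = (L/L_☉)^(1/4) / (R/R_☉)^(1/2)
T = 5772 × (19.0)^(1/4) / √(0.213) = 5772 × 2.088 / 0.4615 = 2.611×10^4 K.

2.61×10^4 K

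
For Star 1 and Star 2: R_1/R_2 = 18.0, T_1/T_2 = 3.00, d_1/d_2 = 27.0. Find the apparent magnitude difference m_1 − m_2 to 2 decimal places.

L_1/L_2 = (18.0)²(3.00)⁴ = 2.624×10^4.
F_1/F_2 = (L_1/L_2)/(d_1/d_2)² = 2.624×10^4/729.0 = 36.00.
m_1 − m_2 = −2.5 log₁₀(36.00) = -3.89.

-3.89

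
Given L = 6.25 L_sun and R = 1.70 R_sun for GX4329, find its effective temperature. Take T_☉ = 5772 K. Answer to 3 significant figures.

7.00×10^3 K

T/T_☉ = (L/L_☉)^(1/4) / (R/R_☉)^(1/2)
T = 5772 × (6.25)^(1/4) / √(1.70) = 5772 × 1.581 / 1.304 = 7000 K.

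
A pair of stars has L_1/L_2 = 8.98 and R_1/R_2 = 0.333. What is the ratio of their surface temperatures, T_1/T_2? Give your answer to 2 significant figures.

3.0

L ∝ R²T⁴ gives T ∝ (L/R²)^(1/4), so
T_1/T_2 = (8.98 / 0.333²)^(1/4) = (80.98)^(1/4) = 3.000.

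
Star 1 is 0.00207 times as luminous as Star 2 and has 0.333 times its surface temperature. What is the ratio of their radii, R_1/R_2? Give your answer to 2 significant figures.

0.41

L ∝ R²T⁴ gives R ∝ √L / T², so
R_1/R_2 = √(0.00207) / (0.333)² = 0.04550 / 0.1109 = 0.4103.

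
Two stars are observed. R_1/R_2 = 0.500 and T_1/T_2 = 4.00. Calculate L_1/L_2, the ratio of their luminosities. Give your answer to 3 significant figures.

64.0

From the Stefan–Boltzmann law, L ∝ R²T⁴, so
L_1/L_2 = (R_1/R_2)² (T_1/T_2)⁴ = (0.500)² × (4.00)⁴ = 0.2500 × 256.0 = 64.00.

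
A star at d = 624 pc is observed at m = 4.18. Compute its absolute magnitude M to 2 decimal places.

-4.80

M = m − 5 log₁₀(d/10 pc) = 4.18 − 5 log₁₀(624/10)
  = 4.18 − 5 × 1.795 = 4.18 − 8.98 = -4.80.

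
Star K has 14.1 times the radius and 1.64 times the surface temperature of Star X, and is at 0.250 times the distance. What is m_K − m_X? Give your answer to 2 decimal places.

L_K/L_X = (14.1)²(1.64)⁴ = 1438.
F_K/F_X = (L_K/L_X)/(d_K/d_X)² = 1438/0.06250 = 2.301×10^4.
m_K − m_X = −2.5 log₁₀(2.301×10^4) = -10.90.

-10.90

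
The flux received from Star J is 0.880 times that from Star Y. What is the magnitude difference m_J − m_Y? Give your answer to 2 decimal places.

m_J − m_Y = −2.5 log₁₀(F_J/F_Y) = −2.5 log₁₀(0.880) = −2.5 × (-0.056) = 0.139.

0.14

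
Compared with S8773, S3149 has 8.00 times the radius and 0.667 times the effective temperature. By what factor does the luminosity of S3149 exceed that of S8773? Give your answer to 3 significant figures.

From the Stefan–Boltzmann law, L ∝ R²T⁴, so
L_S3149/L_S8773 = (R_S3149/R_S8773)² (T_S3149/T_S8773)⁴ = (8.00)² × (0.667)⁴ = 64.00 × 0.1979 = 12.67.

12.7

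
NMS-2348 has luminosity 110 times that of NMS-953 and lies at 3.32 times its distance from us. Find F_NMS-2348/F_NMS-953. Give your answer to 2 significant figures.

10

F = L/(4πd²), so F_NMS-2348/F_NMS-953 = (L_NMS-2348/L_NMS-953) / (d_NMS-2348/d_NMS-953)²
= 110 / (3.32)² = 110 / 11.02 = 9.980.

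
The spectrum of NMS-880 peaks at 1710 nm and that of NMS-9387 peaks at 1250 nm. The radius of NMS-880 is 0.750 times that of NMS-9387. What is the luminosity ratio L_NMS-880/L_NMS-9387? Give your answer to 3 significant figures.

0.161

Wien's law gives T ∝ 1/λ_max, so T_NMS-880/T_NMS-9387 = λ_NMS-9387/λ_NMS-880 = 1250/1710 = 0.7310.
Then L ∝ R²T⁴ gives L_NMS-880/L_NMS-9387 = (0.750)² × (0.7310)⁴ = 0.5625 × 0.2855 = 0.1606.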